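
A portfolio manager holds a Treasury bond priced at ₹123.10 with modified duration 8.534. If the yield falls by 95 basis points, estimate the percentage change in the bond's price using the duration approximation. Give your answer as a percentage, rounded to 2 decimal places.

Duration approximation: ΔP/P ≈ -D_mod · Δy = -8.534 × (-0.0095) = +0.081073.
As a percentage: +8.1073%.

+8.11%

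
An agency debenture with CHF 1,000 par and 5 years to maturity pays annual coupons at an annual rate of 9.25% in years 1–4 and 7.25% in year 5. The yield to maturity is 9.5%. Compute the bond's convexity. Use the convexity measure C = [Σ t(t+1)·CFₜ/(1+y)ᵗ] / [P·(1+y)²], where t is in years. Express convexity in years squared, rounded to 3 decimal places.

19.793

With y = 0.095:
  t   CF        PV=CF/(1+0.095)^t    t·PV        t(t+1)·PV
  1        92.50        84.4749        84.4749         168.9498
  2        92.50        77.1460       154.2920         462.8761
  3        92.50        70.4530       211.3589         845.4358
  4        92.50        64.3406       257.3625       1,286.8124
  5     1,072.50       681.2817     3,406.4084      20,438.4501
  Σ                    977.6962     4,113.8967      23,202.5242
P = 977.6962.
Convexity = Σ t(t+1)·PV / [P·(1+y)²] = 23,202.5242 / (977.6962 × 1.199025) = 19.79261.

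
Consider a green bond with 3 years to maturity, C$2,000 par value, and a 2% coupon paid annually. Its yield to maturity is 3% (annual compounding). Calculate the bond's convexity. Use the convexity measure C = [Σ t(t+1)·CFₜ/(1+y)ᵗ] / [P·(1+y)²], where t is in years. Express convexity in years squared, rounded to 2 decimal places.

With y = 0.03:
  t   CF        PV=CF/(1+0.03)^t    t·PV        t(t+1)·PV
  1        40.00        38.8350        38.8350          77.6699
  2        40.00        37.7038        75.4077         226.2230
  3     2,040.00     1,866.8890     5,600.6670      22,402.6678
  Σ                  1,943.4278     5,714.9096      22,706.5607
P = 1,943.4278.
Convexity = Σ t(t+1)·PV / [P·(1+y)²] = 22,706.5607 / (1,943.4278 × 1.060900) = 11.01307.

11.01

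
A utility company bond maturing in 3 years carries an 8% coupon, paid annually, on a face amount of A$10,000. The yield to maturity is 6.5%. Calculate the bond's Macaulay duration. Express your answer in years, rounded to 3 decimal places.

2.788 years

Periodic yield y = 0.065. Discount each cash flow and weight by its year:
  t   CF        PV=CF/(1+0.065)^t    t·PV
  1       800.00       751.1737       751.1737
  2       800.00       705.3274     1,410.6549
  3    10,800.00     8,940.7702    26,822.3106
  Σ                 10,397.2713    28,984.1391
Price P = Σ PV = 10,397.2713.
Macaulay duration = Σ(t·PV) / P = 28,984.1391 / 10,397.2713 = 2.78767 years.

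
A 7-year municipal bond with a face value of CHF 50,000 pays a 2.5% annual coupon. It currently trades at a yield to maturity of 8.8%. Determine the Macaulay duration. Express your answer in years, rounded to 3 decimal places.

Periodic yield y = 0.088. Discount each cash flow and weight by its year:
  t   CF        PV=CF/(1+0.088)^t    t·PV
  1     1,250.00     1,148.8971     1,148.8971
  2     1,250.00     1,055.9716     2,111.9431
  3     1,250.00       970.5621     2,911.6863
  4     1,250.00       892.0608     3,568.2430
  5     1,250.00       819.9088     4,099.5439
  6     1,250.00       753.5926     4,521.5558
  7    51,250.00    28,398.2516   198,787.7610
  Σ                 34,039.2444   217,149.6301
Price P = Σ PV = 34,039.2444.
Macaulay duration = Σ(t·PV) / P = 217,149.6301 / 34,039.2444 = 6.37939 years.

6.379 years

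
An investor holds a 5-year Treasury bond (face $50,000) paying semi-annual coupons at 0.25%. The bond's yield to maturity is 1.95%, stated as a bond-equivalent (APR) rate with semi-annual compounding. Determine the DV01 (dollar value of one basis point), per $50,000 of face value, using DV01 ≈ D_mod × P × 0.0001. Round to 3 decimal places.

$22.628

Periodic yield y = 0.00975.
  t   CF        PV=CF/(1+0.00975)^t    t·PV
  1        62.50        61.8965        61.8965
  2        62.50        61.2988       122.5977
  3        62.50        60.7070       182.1209
  4        62.50        60.1208       240.4831
  5        62.50        59.5403       297.7013
  6        62.50        58.9653       353.7921
  7        62.50        58.3960       408.7719
  8        62.50        57.8321       462.6570
  9        62.50        57.2737       515.4633
  10   50,062.50    45,433.2616   454,332.6156
  Σ                 45,969.2920   456,978.0993
P = 45,969.2920; D_Mac = 9.94094 half-year periods = 4.97047 yrs; D_mod = 4.92248 yrs.
DV01 ≈ 4.92248 × 45,969.2920 × 0.0001 = 22.628279.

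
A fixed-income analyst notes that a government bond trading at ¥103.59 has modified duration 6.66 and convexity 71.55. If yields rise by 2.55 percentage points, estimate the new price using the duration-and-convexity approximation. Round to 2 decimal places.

¥88.41

Duration effect: -D_mod·Δy = -6.66 × (+0.0255) = -0.169830
Convexity effect: ½·C·(Δy)² = 0.5 × 71.55 × (0.0255)² = +0.02326269375
ΔP/P ≈ -0.169830 + 0.02326269375 = -0.14656730625
New price ≈ 103.59 × (1 - 0.14656730625) = 88.4070927455625.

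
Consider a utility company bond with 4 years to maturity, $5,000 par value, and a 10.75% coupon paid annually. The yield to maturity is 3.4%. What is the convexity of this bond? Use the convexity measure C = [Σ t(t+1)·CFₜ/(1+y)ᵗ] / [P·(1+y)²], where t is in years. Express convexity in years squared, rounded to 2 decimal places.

With y = 0.034:
  t   CF        PV=CF/(1+0.034)^t    t·PV        t(t+1)·PV
  1       537.50       519.8259       519.8259       1,039.6518
  2       537.50       502.7330     1,005.4660       3,016.3980
  3       537.50       486.2021     1,458.6064       5,834.4255
  4     5,537.50     4,844.3062    19,377.2247      96,886.1235
  Σ                  6,353.0672    22,361.1230     106,776.5988
P = 6,353.0672.
Convexity = Σ t(t+1)·PV / [P·(1+y)²] = 106,776.5988 / (6,353.0672 × 1.069156) = 15.71996.

15.72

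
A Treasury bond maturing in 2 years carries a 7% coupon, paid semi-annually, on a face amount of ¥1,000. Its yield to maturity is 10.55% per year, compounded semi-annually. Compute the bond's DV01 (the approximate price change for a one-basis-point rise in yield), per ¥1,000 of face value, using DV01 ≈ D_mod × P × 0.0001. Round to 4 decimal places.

Periodic yield y = 0.05275.
  t   CF        PV=CF/(1+0.05275)^t    t·PV
  1        35.00        33.2463        33.2463
  2        35.00        31.5804        63.1608
  3        35.00        29.9980        89.9940
  4     1,035.00       842.6347     3,370.5389
  Σ                    937.4594     3,556.9399
P = 937.4594; D_Mac = 3.79423 half-year periods = 1.89712 yrs; D_mod = 1.80206 yrs.
DV01 ≈ 1.80206 × 937.4594 × 0.0001 = 0.168936.

¥0.1689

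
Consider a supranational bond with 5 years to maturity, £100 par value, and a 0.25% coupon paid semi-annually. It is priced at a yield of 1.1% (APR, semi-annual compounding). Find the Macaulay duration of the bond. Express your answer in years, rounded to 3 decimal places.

Periodic yield y = 0.0055. Discount each cash flow and weight by its period:
  t   CF        PV=CF/(1+0.0055)^t    t·PV
  1        0.125         0.1243         0.1243
  2        0.125         0.1236         0.2473
  3        0.125         0.1230         0.3689
  4        0.125         0.1223         0.4891
  5        0.125         0.1216         0.6081
  6        0.125         0.1210         0.7257
  7        0.125         0.1203         0.8420
  8        0.125         0.1196         0.9571
  9        0.125         0.1190         1.0708
  10     100.125        94.7811       947.8111
  Σ                     95.8758       953.2444
Price P = Σ PV = 95.8758.
Macaulay duration = Σ(t·PV) / P = 953.2444 / 95.8758 = 9.94249 half-year periods.
In years: 9.94249 / 2 = 4.97125 years.

4.971 years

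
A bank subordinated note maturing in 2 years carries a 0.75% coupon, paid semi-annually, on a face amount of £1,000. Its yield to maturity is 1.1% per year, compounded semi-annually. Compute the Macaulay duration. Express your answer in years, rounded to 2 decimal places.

1.99 years

Periodic yield y = 0.0055. Discount each cash flow and weight by its period:
  t   CF        PV=CF/(1+0.0055)^t    t·PV
  1         3.75         3.7295         3.7295
  2         3.75         3.7091         7.4182
  3         3.75         3.6888        11.0664
  4     1,003.75       981.9678     3,927.8713
  Σ                    993.0952     3,950.0854
Price P = Σ PV = 993.0952.
Macaulay duration = Σ(t·PV) / P = 3,950.0854 / 993.0952 = 3.97755 half-year periods.
In years: 3.97755 / 2 = 1.98877 years.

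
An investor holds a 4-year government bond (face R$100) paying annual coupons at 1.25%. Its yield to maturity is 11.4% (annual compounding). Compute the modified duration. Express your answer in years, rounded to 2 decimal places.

3.51 years

Periodic yield y = 0.114. First find Macaulay duration:
  t   CF        PV=CF/(1+0.114)^t    t·PV
  1         1.25         1.1221         1.1221
  2         1.25         1.0073         2.0145
  3         1.25         0.9042         2.7125
  4       101.25        65.7437       262.9749
  Σ                     68.7772       268.8240
P = 68.7772; Macaulay duration = 268.8240 / 68.7772 = 3.90862 years.
Modified duration = D_Mac / (1 + y) = 3.90862 / 1.114 = 3.50863 years.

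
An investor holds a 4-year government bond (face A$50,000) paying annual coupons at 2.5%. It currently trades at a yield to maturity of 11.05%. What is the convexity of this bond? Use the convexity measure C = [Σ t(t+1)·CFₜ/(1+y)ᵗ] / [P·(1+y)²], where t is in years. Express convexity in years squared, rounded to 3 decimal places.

With y = 0.1105:
  t   CF        PV=CF/(1+0.1105)^t    t·PV        t(t+1)·PV
  1     1,250.00     1,125.6191     1,125.6191       2,251.2382
  2     1,250.00     1,013.6147     2,027.2293       6,081.6880
  3     1,250.00       912.7552     2,738.2657      10,953.0626
  4    51,250.00    33,699.2021   134,796.8084     673,984.0421
  Σ                 36,751.1911   140,687.9225     693,270.0309
P = 36,751.1911.
Convexity = Σ t(t+1)·PV / [P·(1+y)²] = 693,270.0309 / (36,751.1911 × 1.233210) = 15.29656.

15.297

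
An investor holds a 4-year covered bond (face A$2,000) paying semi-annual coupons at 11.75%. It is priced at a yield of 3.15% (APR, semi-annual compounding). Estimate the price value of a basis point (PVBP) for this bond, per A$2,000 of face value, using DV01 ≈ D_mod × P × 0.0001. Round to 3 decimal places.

A$0.886

Periodic yield y = 0.01575.
  t   CF        PV=CF/(1+0.01575)^t    t·PV
  1       117.50       115.6781       115.6781
  2       117.50       113.8844       227.7688
  3       117.50       112.1185       336.3556
  4       117.50       110.3800       441.5202
  5       117.50       108.6685       543.3425
  6       117.50       106.9835       641.9011
  7       117.50       105.3247       737.2726
  8     2,117.50     1,868.6535    14,949.2277
  Σ                  2,641.6912    17,993.0666
P = 2,641.6912; D_Mac = 6.81119 half-year periods = 3.40560 yrs; D_mod = 3.35279 yrs.
DV01 ≈ 3.35279 × 2,641.6912 × 0.0001 = 0.885703.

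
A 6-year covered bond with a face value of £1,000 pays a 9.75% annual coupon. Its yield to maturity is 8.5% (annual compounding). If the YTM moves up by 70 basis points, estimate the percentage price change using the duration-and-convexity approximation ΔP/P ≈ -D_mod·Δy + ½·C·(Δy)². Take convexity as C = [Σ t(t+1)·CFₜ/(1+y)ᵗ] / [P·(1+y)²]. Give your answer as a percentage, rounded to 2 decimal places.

-3.06%

With y = 0.085:
  t   CF        PV=CF/(1+0.085)^t    t·PV        t(t+1)·PV
  1        97.50        89.8618        89.8618         179.7235
  2        97.50        82.8219       165.6438         496.9313
  3        97.50        76.3335       229.0006         916.0025
  4        97.50        70.3535       281.4140       1,407.0699
  5        97.50        64.8419       324.2096       1,945.2579
  6     1,097.50       672.7072     4,036.2434      28,253.7040
  Σ                  1,056.9198     5,126.3732      33,198.6890
P = 1,056.9198; D_Mac = 4.85030 yrs; D_mod = 4.47032 yrs; C = 26.68206.
Duration effect: -4.47032 × (+0.007) = -0.031292
Convexity effect: 0.5 × 26.68206 × (0.007)² = +0.0006537
ΔP/P ≈ -0.031292 + 0.0006537 = -0.030639 = -3.0639%.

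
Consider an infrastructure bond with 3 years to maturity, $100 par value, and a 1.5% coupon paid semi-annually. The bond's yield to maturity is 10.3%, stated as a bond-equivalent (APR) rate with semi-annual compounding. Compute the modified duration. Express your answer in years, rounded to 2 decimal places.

Periodic yield y = 0.0515. First find Macaulay duration:
  t   CF        PV=CF/(1+0.0515)^t    t·PV
  1         0.75         0.7133         0.7133
  2         0.75         0.6783         1.3567
  3         0.75         0.6451         1.9353
  4         0.75         0.6135         2.4541
  5         0.75         0.5835         2.9173
  6       100.75        74.5400       447.2400
  Σ                     77.7737       456.6166
P = 77.7737; Macaulay duration = 456.6166 / 77.7737 = 5.87109 half-year periods = 2.93555 years.
Modified duration = D_Mac / (1 + y) = 2.93555 / 1.0515 = 2.79177 years.

2.79 years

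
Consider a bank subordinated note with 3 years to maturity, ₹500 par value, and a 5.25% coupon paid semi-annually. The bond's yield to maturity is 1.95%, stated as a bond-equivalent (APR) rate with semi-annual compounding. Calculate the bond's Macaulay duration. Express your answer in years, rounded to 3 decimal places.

2.824 years

Periodic yield y = 0.00975. Discount each cash flow and weight by its period:
  t   CF        PV=CF/(1+0.00975)^t    t·PV
  1       13.125        12.9983        12.9983
  2       13.125        12.8728        25.7455
  3       13.125        12.7485        38.2454
  4       13.125        12.6254        50.5015
  5       13.125        12.5035        62.5173
  6      513.125       484.1055     2,904.6329
  Σ                    547.8538     3,094.6408
Price P = Σ PV = 547.8538.
Macaulay duration = Σ(t·PV) / P = 3,094.6408 / 547.8538 = 5.64866 half-year periods.
In years: 5.64866 / 2 = 2.82433 years.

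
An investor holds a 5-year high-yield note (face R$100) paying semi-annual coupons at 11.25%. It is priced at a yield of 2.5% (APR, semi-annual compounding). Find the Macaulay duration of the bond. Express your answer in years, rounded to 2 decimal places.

4.14 years

Periodic yield y = 0.0125. Discount each cash flow and weight by its period:
  t   CF        PV=CF/(1+0.0125)^t    t·PV
  1        5.625         5.5556         5.5556
  2        5.625         5.4870        10.9739
  3        5.625         5.4192        16.2577
  4        5.625         5.3523        21.4093
  5        5.625         5.2862        26.4312
  6        5.625         5.2210        31.3259
  7        5.625         5.1565        36.0957
  8        5.625         5.0929        40.7429
  9        5.625         5.0300        45.2699
  10     105.625        93.2860       932.8599
  Σ                    140.8867     1,166.9220
Price P = Σ PV = 140.8867.
Macaulay duration = Σ(t·PV) / P = 1,166.9220 / 140.8867 = 8.28270 half-year periods.
In years: 8.28270 / 2 = 4.14135 years.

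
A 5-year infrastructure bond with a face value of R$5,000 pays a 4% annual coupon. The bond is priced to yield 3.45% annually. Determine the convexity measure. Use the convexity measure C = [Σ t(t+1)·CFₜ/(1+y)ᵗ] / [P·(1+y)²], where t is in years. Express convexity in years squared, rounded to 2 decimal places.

25.32

With y = 0.0345:
  t   CF        PV=CF/(1+0.0345)^t    t·PV        t(t+1)·PV
  1       200.00       193.3301       193.3301         386.6602
  2       200.00       186.8827       373.7653       1,121.2960
  3       200.00       180.6502       541.9507       2,167.8027
  4       200.00       174.6256       698.5026       3,492.5128
  5     5,200.00     4,388.8513    21,944.2566     131,665.5396
  Σ                  5,124.3400    23,751.8053     138,833.8113
P = 5,124.3400.
Convexity = Σ t(t+1)·PV / [P·(1+y)²] = 138,833.8113 / (5,124.3400 × 1.070190) = 25.31607.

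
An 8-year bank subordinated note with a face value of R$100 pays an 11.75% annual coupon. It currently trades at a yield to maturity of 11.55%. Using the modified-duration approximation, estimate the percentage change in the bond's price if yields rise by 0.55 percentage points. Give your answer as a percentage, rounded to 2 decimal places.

-2.77%

Periodic yield y = 0.1155. Modified duration first:
  t   CF        PV=CF/(1+0.1155)^t    t·PV
  1        11.75        10.5334        10.5334
  2        11.75         9.4428        18.8855
  3        11.75         8.4650        25.3951
  4        11.75         7.5886        30.3543
  5        11.75         6.8028        34.0142
  6        11.75         6.0985        36.5908
  7        11.75         5.4670        38.2692
  8       111.75        46.6113       372.8902
  Σ                    101.0093       566.9326
P = 101.0093; D_Mac = 5.61267 yrs; D_mod = 5.61267/(1+0.1155) = 5.03153 yrs.
ΔP/P ≈ -D_mod · Δy = -5.03153 × (+0.0055) = -0.027673 = -2.7673%.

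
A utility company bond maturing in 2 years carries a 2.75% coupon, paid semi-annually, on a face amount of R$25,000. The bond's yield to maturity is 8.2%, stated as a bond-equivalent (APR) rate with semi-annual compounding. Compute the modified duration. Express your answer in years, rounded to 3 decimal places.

1.880 years

Periodic yield y = 0.041. First find Macaulay duration:
  t   CF        PV=CF/(1+0.041)^t    t·PV
  1       343.75       330.2113       330.2113
  2       343.75       317.2059       634.4118
  3       343.75       304.7127       914.1380
  4    25,343.75    21,580.8208    86,323.2831
  Σ                 22,532.9507    88,202.0442
P = 22,532.9507; Macaulay duration = 88,202.0442 / 22,532.9507 = 3.91436 half-year periods = 1.95718 years.
Modified duration = D_Mac / (1 + y) = 1.95718 / 1.041 = 1.88010 years.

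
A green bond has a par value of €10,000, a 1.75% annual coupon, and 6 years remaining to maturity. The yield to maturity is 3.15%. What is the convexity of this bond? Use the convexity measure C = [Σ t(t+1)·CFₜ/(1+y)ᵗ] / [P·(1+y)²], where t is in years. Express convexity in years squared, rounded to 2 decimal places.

With y = 0.0315:
  t   CF        PV=CF/(1+0.0315)^t    t·PV        t(t+1)·PV
  1       175.00       169.6558       169.6558         339.3117
  2       175.00       164.4749       328.9498         986.8493
  3       175.00       159.4521       478.3564       1,913.4257
  4       175.00       154.5828       618.3311       3,091.6556
  5       175.00       149.8621       749.3106       4,495.8638
  6    10,175.00     8,447.3215    50,683.9291     354,787.5035
  Σ                  9,245.3493    53,028.5328     365,614.6095
P = 9,245.3493.
Convexity = Σ t(t+1)·PV / [P·(1+y)²] = 365,614.6095 / (9,245.3493 × 1.063992) = 37.16736.

37.17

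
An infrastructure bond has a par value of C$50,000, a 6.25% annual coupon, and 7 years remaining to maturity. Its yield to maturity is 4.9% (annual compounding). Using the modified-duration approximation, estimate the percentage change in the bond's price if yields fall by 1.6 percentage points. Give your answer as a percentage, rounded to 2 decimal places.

+9.04%

Periodic yield y = 0.049. Modified duration first:
  t   CF        PV=CF/(1+0.049)^t    t·PV
  1     3,125.00     2,979.0276     2,979.0276
  2     3,125.00     2,839.8738     5,679.7477
  3     3,125.00     2,707.2200     8,121.6601
  4     3,125.00     2,580.7627    10,323.0507
  5     3,125.00     2,460.2123    12,301.0614
  6     3,125.00     2,345.2929    14,071.7575
  7    53,125.00    38,007.6069   266,053.2483
  Σ                 53,919.9963   319,529.5533
P = 53,919.9963; D_Mac = 5.92599 yrs; D_mod = 5.92599/(1+0.049) = 5.64918 yrs.
ΔP/P ≈ -D_mod · Δy = -5.64918 × (-0.016) = +0.090387 = +9.0387%.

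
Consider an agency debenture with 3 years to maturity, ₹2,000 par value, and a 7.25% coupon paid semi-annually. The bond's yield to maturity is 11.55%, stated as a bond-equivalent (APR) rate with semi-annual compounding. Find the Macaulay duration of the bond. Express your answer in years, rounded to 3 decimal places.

Periodic yield y = 0.05775. Discount each cash flow and weight by its period:
  t   CF        PV=CF/(1+0.05775)^t    t·PV
  1        72.50        68.5417        68.5417
  2        72.50        64.7995       129.5991
  3        72.50        61.2617       183.7850
  4        72.50        57.9170       231.6679
  5        72.50        54.7549       273.7744
  6     2,072.50     1,479.7772     8,878.6633
  Σ                  1,787.0520     9,766.0314
Price P = Σ PV = 1,787.0520.
Macaulay duration = Σ(t·PV) / P = 9,766.0314 / 1,787.0520 = 5.46488 half-year periods.
In years: 5.46488 / 2 = 2.73244 years.

2.732 years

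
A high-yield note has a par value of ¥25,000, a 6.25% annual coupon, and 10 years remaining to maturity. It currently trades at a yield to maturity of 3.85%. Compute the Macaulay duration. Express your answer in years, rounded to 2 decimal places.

Periodic yield y = 0.0385. Discount each cash flow and weight by its year:
  t   CF        PV=CF/(1+0.0385)^t    t·PV
  1     1,562.50     1,504.5739     1,504.5739
  2     1,562.50     1,448.7953     2,897.5906
  3     1,562.50     1,395.0845     4,185.2536
  4     1,562.50     1,343.3650     5,373.4599
  5     1,562.50     1,293.5628     6,467.8141
  6     1,562.50     1,245.6069     7,473.6417
  7     1,562.50     1,199.4289     8,396.0025
  8     1,562.50     1,154.9629     9,239.7029
  9     1,562.50     1,112.1453    10,009.3074
  10   26,562.50    18,205.5557   182,055.5566
  Σ                 29,903.0812   237,602.9031
Price P = Σ PV = 29,903.0812.
Macaulay duration = Σ(t·PV) / P = 237,602.9031 / 29,903.0812 = 7.94577 years.

7.95 years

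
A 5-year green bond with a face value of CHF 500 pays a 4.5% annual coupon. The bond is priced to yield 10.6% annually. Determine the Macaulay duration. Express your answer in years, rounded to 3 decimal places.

4.521 years

Periodic yield y = 0.106. Discount each cash flow and weight by its year:
  t   CF        PV=CF/(1+0.106)^t    t·PV
  1        22.50        20.3436        20.3436
  2        22.50        18.3938        36.7877
  3        22.50        16.6310        49.8929
  4        22.50        15.0370        60.1481
  5       522.50       315.7262     1,578.6311
  Σ                    386.1316     1,745.8034
Price P = Σ PV = 386.1316.
Macaulay duration = Σ(t·PV) / P = 1,745.8034 / 386.1316 = 4.52126 years.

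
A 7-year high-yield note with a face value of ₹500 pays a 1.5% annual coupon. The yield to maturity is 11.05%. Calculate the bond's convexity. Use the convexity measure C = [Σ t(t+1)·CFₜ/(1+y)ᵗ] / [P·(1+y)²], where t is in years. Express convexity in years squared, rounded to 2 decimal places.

With y = 0.1105:
  t   CF        PV=CF/(1+0.1105)^t    t·PV        t(t+1)·PV
  1         7.50         6.7537         6.7537          13.5074
  2         7.50         6.0817        12.1634          36.4901
  3         7.50         5.4765        16.4296          65.7184
  4         7.50         4.9316        19.7264          98.6318
  5         7.50         4.4409        22.2044         133.2262
  6         7.50         3.9990        23.9939         167.9574
  7       507.50       243.6723     1,705.7059      13,645.6470
  Σ                    275.3557     1,806.9772      14,161.1784
P = 275.3557.
Convexity = Σ t(t+1)·PV / [P·(1+y)²] = 14,161.1784 / (275.3557 × 1.233210) = 41.70309.

41.70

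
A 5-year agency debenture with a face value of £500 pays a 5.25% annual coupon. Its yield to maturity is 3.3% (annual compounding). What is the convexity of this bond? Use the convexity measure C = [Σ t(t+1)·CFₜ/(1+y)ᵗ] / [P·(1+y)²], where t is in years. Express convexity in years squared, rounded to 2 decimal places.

With y = 0.033:
  t   CF        PV=CF/(1+0.033)^t    t·PV        t(t+1)·PV
  1        26.25        25.4114        25.4114          50.8228
  2        26.25        24.5996        49.1993         147.5978
  3        26.25        23.8138        71.4413         285.7654
  4        26.25        23.0530        92.2121         461.0606
  5       526.25       447.3944     2,236.9718      13,421.8307
  Σ                    544.2722     2,475.2359      14,367.0773
P = 544.2722.
Convexity = Σ t(t+1)·PV / [P·(1+y)²] = 14,367.0773 / (544.2722 × 1.067089) = 24.73726.

24.74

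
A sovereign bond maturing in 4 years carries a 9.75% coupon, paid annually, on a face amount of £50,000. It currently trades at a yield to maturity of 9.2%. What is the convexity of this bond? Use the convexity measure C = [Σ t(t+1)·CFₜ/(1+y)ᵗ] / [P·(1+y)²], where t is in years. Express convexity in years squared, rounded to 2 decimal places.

14.01

With y = 0.092:
  t   CF        PV=CF/(1+0.092)^t    t·PV        t(t+1)·PV
  1     4,875.00     4,464.2857     4,464.2857       8,928.5714
  2     4,875.00     4,088.1737     8,176.3475      24,529.0424
  3     4,875.00     3,743.7488    11,231.2465      44,924.9861
  4    54,875.00    38,590.8176   154,363.2704     771,816.3520
  Σ                 50,887.0259   178,235.1501     850,198.9518
P = 50,887.0259.
Convexity = Σ t(t+1)·PV / [P·(1+y)²] = 850,198.9518 / (50,887.0259 × 1.192464) = 14.01097.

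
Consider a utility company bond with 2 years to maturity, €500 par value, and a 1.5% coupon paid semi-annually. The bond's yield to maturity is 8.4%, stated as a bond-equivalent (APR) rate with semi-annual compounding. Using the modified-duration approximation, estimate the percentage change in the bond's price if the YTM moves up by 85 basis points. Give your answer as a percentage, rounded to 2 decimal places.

-1.61%

Periodic yield y = 0.042. Modified duration first:
  t   CF        PV=CF/(1+0.042)^t    t·PV
  1         3.75         3.5988         3.5988
  2         3.75         3.4538         6.9076
  3         3.75         3.3146         9.9437
  4       503.75       427.3111     1,709.2444
  Σ                    437.6783     1,729.6946
P = 437.6783; D_Mac = 3.95198 half-year periods = 1.97599 yrs; D_mod = 1.97599/(1+0.042) = 1.89634 yrs.
ΔP/P ≈ -D_mod · Δy = -1.89634 × (+0.0085) = -0.016119 = -1.6119%.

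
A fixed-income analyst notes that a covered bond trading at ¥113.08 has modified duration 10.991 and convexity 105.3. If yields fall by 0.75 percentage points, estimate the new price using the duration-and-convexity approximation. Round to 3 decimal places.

¥122.736

Duration effect: -D_mod·Δy = -10.991 × (-0.0075) = +0.0824325
Convexity effect: ½·C·(Δy)² = 0.5 × 105.3 × (-0.0075)² = +0.0029615625
ΔP/P ≈ +0.0824325 + 0.0029615625 = +0.0853940625
New price ≈ 113.08 × (1 + 0.0853940625) = 122.7363605875.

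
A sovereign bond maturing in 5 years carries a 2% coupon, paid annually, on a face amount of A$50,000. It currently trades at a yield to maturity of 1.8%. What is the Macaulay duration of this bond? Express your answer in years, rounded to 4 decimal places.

Periodic yield y = 0.018. Discount each cash flow and weight by its year:
  t   CF        PV=CF/(1+0.018)^t    t·PV
  1     1,000.00       982.3183       982.3183
  2     1,000.00       964.9492     1,929.8984
  3     1,000.00       947.8872     2,843.6616
  4     1,000.00       931.1269     3,724.5077
  5    51,000.00    46,647.8129   233,239.0643
  Σ                 50,474.0945   242,719.4503
Price P = Σ PV = 50,474.0945.
Macaulay duration = Σ(t·PV) / P = 242,719.4503 / 50,474.0945 = 4.80879 years.

4.8088 years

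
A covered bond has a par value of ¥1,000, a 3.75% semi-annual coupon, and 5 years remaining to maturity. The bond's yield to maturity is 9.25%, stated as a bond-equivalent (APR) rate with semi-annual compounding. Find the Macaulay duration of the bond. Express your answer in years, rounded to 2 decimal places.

Periodic yield y = 0.04625. Discount each cash flow and weight by its period:
  t   CF        PV=CF/(1+0.04625)^t    t·PV
  1        18.75        17.9211        17.9211
  2        18.75        17.1289        34.2579
  3        18.75        16.3717        49.1152
  4        18.75        15.6480        62.5921
  5        18.75        14.9563        74.7815
  6        18.75        14.2951        85.7708
  7        18.75        13.6632        95.6425
  8        18.75        13.0592       104.4738
  9        18.75        12.4819       112.3374
  10    1,018.75       648.2058     6,482.0580
  Σ                    783.7315     7,118.9504
Price P = Σ PV = 783.7315.
Macaulay duration = Σ(t·PV) / P = 7,118.9504 / 783.7315 = 9.08341 half-year periods.
In years: 9.08341 / 2 = 4.54170 years.

4.54 years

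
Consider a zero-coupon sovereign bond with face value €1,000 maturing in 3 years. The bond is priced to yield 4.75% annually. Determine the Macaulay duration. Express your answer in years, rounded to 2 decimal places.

3.00 years

A zero-coupon bond has a single cash flow at maturity, so its Macaulay duration equals its maturity: 3 years.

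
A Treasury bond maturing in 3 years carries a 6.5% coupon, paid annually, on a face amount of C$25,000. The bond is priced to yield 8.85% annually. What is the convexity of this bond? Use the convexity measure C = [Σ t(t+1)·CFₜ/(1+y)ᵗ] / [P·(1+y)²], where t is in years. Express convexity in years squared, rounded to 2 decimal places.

9.30

With y = 0.0885:
  t   CF        PV=CF/(1+0.0885)^t    t·PV        t(t+1)·PV
  1     1,625.00     1,492.8801     1,492.8801       2,985.7602
  2     1,625.00     1,371.5022     2,743.0043       8,229.0130
  3    26,625.00    20,644.4975    61,933.4925     247,733.9700
  Σ                 23,508.8798    66,169.3769     258,948.7432
P = 23,508.8798.
Convexity = Σ t(t+1)·PV / [P·(1+y)²] = 258,948.7432 / (23,508.8798 × 1.184832) = 9.29662.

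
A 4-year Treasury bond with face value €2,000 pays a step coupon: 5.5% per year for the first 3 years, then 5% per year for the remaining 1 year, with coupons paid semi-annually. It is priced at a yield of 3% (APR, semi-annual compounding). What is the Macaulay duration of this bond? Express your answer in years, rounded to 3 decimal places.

3.663 years

Periodic yield y = 0.015. Discount each cash flow and weight by its period:
  t   CF        PV=CF/(1+0.015)^t    t·PV
  1        55.00        54.1872        54.1872
  2        55.00        53.3864       106.7728
  3        55.00        52.5974       157.7923
  4        55.00        51.8201       207.2805
  5        55.00        51.0543       255.2716
  6        55.00        50.2998       301.7989
  7        50.00        45.0513       315.3594
  8     2,050.00     1,819.8078    14,558.4624
  Σ                  2,178.2044    15,956.9251
Price P = Σ PV = 2,178.2044.
Macaulay duration = Σ(t·PV) / P = 15,956.9251 / 2,178.2044 = 7.32572 half-year periods.
In years: 7.32572 / 2 = 3.66286 years.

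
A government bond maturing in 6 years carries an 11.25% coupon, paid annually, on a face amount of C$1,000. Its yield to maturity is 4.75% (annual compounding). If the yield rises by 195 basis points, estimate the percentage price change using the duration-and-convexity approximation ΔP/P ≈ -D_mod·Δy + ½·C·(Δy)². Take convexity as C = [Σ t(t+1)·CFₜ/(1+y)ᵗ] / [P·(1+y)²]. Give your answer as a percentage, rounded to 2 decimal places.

-8.51%

With y = 0.0475:
  t   CF        PV=CF/(1+0.0475)^t    t·PV        t(t+1)·PV
  1       112.50       107.3986       107.3986         214.7971
  2       112.50       102.5285       205.0569         615.1708
  3       112.50        97.8792       293.6376       1,174.5504
  4       112.50        93.4408       373.7631       1,868.8153
  5       112.50        89.2036       446.0180       2,676.1079
  6     1,112.50       842.1236     5,052.7415      35,369.1905
  Σ                  1,332.5742     6,478.6157      41,918.6321
P = 1,332.5742; D_Mac = 4.86173 yrs; D_mod = 4.64127 yrs; C = 28.66868.
Duration effect: -4.64127 × (+0.0195) = -0.090505
Convexity effect: 0.5 × 28.66868 × (0.0195)² = +0.0054506
ΔP/P ≈ -0.090505 + 0.0054506 = -0.085054 = -8.5054%.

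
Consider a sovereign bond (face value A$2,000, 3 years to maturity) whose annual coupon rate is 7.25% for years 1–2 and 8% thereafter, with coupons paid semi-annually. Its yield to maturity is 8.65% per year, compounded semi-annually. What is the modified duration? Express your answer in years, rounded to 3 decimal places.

2.630 years

Periodic yield y = 0.04325. First find Macaulay duration:
  t   CF        PV=CF/(1+0.04325)^t    t·PV
  1        72.50        69.4944        69.4944
  2        72.50        66.6133       133.2267
  3        72.50        63.8518       191.5553
  4        72.50        61.2047       244.8186
  5        80.00        64.7363       323.6816
  6     2,080.00     1,613.3663     9,680.1977
  Σ                  1,939.2667    10,642.9742
P = 1,939.2667; Macaulay duration = 10,642.9742 / 1,939.2667 = 5.48814 half-year periods = 2.74407 years.
Modified duration = D_Mac / (1 + y) = 2.74407 / 1.04325 = 2.63031 years.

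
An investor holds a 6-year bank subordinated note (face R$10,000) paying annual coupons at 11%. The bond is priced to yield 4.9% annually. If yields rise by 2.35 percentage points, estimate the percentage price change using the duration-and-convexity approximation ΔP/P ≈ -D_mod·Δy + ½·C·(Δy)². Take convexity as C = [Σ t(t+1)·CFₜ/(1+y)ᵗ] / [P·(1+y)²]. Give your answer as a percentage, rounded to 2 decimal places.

With y = 0.049:
  t   CF        PV=CF/(1+0.049)^t    t·PV        t(t+1)·PV
  1     1,100.00     1,048.6177     1,048.6177       2,097.2355
  2     1,100.00       999.6356     1,999.2712       5,997.8135
  3     1,100.00       952.9415     2,858.8244      11,435.2975
  4     1,100.00       908.4285     3,633.7138      18,168.5692
  5     1,100.00       865.9947     4,329.9736      25,979.8416
  6    11,100.00     8,330.4805    49,982.8827     349,880.1790
  Σ                 13,106.0984    63,853.2834     413,558.9363
P = 13,106.0984; D_Mac = 4.87203 yrs; D_mod = 4.64445 yrs; C = 28.67563.
Duration effect: -4.64445 × (+0.0235) = -0.109145
Convexity effect: 0.5 × 28.67563 × (0.0235)² = +0.0079181
ΔP/P ≈ -0.109145 + 0.0079181 = -0.101227 = -10.1227%.

-10.12%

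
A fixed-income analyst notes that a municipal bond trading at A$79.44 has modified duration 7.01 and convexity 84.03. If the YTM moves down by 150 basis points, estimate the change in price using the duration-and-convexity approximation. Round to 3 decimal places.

+A$9.104

Duration effect: -D_mod·Δy = -7.01 × (-0.015) = +0.105150
Convexity effect: ½·C·(Δy)² = 0.5 × 84.03 × (-0.015)² = +0.009453375
ΔP/P ≈ +0.105150 + 0.009453375 = +0.114603375
ΔP ≈ 79.44 × (+0.114603375) = +9.10409211.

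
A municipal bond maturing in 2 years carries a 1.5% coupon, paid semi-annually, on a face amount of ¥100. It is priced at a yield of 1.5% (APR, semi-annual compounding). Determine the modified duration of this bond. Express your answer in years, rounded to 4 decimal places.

Periodic yield y = 0.0075. First find Macaulay duration:
  t   CF        PV=CF/(1+0.0075)^t    t·PV
  1         0.75         0.7444         0.7444
  2         0.75         0.7389         1.4778
  3         0.75         0.7334         2.2001
  4       100.75        97.7833       391.1333
  Σ                    100.0000       395.5556
P = 100.0000; Macaulay duration = 395.5556 / 100.0000 = 3.95556 half-year periods = 1.97778 years.
Modified duration = D_Mac / (1 + y) = 1.97778 / 1.0075 = 1.96306 years.

1.9631 years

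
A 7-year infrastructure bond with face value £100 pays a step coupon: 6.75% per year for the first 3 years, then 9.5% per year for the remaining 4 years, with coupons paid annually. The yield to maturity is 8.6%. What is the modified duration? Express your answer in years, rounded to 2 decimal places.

Periodic yield y = 0.086. First find Macaulay duration:
  t   CF        PV=CF/(1+0.086)^t    t·PV
  1         6.75         6.2155         6.2155
  2         6.75         5.7233        11.4465
  3         6.75         5.2700        15.8101
  4         9.50         6.8297        27.3190
  5         9.50         6.2889        31.4445
  6         9.50         5.7909        34.7453
  7       109.50        61.4618       430.2327
  Σ                     97.5801       557.2135
P = 97.5801; Macaulay duration = 557.2135 / 97.5801 = 5.71032 years.
Modified duration = D_Mac / (1 + y) = 5.71032 / 1.086 = 5.25812 years.

5.26 years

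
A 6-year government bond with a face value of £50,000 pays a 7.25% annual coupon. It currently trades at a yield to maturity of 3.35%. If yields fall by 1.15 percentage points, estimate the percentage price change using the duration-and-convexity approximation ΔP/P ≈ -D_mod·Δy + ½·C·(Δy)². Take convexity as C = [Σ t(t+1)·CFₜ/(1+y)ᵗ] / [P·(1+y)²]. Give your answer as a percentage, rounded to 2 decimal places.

With y = 0.0335:
  t   CF        PV=CF/(1+0.0335)^t    t·PV        t(t+1)·PV
  1     3,625.00     3,507.4988     3,507.4988       7,014.9976
  2     3,625.00     3,393.8063     6,787.6126      20,362.8377
  3     3,625.00     3,283.7990     9,851.3970      39,405.5882
  4     3,625.00     3,177.3575    12,709.4301      63,547.1507
  5     3,625.00     3,074.3663    15,371.8313      92,230.9880
  6    53,625.00    44,005.2426   264,031.4555   1,848,220.1884
  Σ                 60,442.0705   312,259.2254   2,070,781.7506
P = 60,442.0705; D_Mac = 5.16626 yrs; D_mod = 4.99880 yrs; C = 32.07554.
Duration effect: -4.99880 × (-0.0115) = +0.057486
Convexity effect: 0.5 × 32.07554 × (-0.0115)² = +0.0021210
ΔP/P ≈ +0.057486 + 0.0021210 = +0.059607 = +5.9607%.

+5.96%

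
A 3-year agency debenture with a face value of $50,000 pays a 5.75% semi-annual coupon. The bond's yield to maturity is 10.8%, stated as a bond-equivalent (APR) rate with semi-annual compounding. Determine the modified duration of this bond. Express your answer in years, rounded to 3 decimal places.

Periodic yield y = 0.054. First find Macaulay duration:
  t   CF        PV=CF/(1+0.054)^t    t·PV
  1     1,437.50     1,363.8520     1,363.8520
  2     1,437.50     1,293.9772     2,587.9544
  3     1,437.50     1,227.6824     3,683.0471
  4     1,437.50     1,164.7840     4,659.1361
  5     1,437.50     1,105.1082     5,525.5410
  6    51,437.50    37,517.6984   225,106.1901
  Σ                 43,673.1022   242,925.7208
P = 43,673.1022; Macaulay duration = 242,925.7208 / 43,673.1022 = 5.56236 half-year periods = 2.78118 years.
Modified duration = D_Mac / (1 + y) = 2.78118 / 1.054 = 2.63869 years.

2.639 years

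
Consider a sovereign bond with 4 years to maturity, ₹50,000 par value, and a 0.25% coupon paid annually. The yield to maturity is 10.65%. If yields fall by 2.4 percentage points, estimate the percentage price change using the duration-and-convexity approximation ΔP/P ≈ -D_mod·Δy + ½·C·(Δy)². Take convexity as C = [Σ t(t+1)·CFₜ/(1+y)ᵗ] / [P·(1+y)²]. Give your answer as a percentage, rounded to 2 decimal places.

+9.10%

With y = 0.1065:
  t   CF        PV=CF/(1+0.1065)^t    t·PV        t(t+1)·PV
  1       125.00       112.9688       112.9688         225.9376
  2       125.00       102.0956       204.1913         612.5738
  3       125.00        92.2690       276.8070       1,107.2279
  4    50,125.00    33,438.6482   133,754.5929     668,772.9646
  Σ                 33,745.9817   134,348.5600     670,718.7039
P = 33,745.9817; D_Mac = 3.98117 yrs; D_mod = 3.59799 yrs; C = 16.23363.
Duration effect: -3.59799 × (-0.024) = +0.086352
Convexity effect: 0.5 × 16.23363 × (-0.024)² = +0.0046753
ΔP/P ≈ +0.086352 + 0.0046753 = +0.091027 = +9.1027%.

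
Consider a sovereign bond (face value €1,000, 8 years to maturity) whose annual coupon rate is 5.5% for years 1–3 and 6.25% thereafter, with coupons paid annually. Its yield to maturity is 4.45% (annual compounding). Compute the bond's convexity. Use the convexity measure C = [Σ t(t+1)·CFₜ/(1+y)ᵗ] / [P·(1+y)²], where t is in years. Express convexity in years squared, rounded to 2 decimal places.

With y = 0.0445:
  t   CF        PV=CF/(1+0.0445)^t    t·PV        t(t+1)·PV
  1        55.00        52.6568        52.6568         105.3135
  2        55.00        50.4134       100.8268         302.4803
  3        55.00        48.2656       144.7967         579.1867
  4        62.50        52.5105       210.0420       1,050.2102
  5        62.50        50.2733       251.3667       1,508.2004
  6        62.50        48.1315       288.7890       2,021.5228
  7        62.50        46.0809       322.5663       2,580.5301
  8     1,062.50       750.0002     6,000.0017      54,000.0150
  Σ                  1,098.3322     7,371.0459      62,147.4591
P = 1,098.3322.
Convexity = Σ t(t+1)·PV / [P·(1+y)²] = 62,147.4591 / (1,098.3322 × 1.090980) = 51.86481.

51.86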